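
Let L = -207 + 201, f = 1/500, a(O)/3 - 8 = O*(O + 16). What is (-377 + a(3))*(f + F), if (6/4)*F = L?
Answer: 181909/250 ≈ 727.64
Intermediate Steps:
a(O) = 24 + 3*O*(16 + O) (a(O) = 24 + 3*(O*(O + 16)) = 24 + 3*(O*(16 + O)) = 24 + 3*O*(16 + O))
f = 1/500 ≈ 0.0020000
L = -6
F = -4 (F = (2/3)*(-6) = -4)
(-377 + a(3))*(f + F) = (-377 + (24 + 3*3**2 + 48*3))*(1/500 - 4) = (-377 + (24 + 3*9 + 144))*(-1999/500) = (-377 + (24 + 27 + 144))*(-1999/500) = (-377 + 195)*(-1999/500) = -182*(-1999/500) = 181909/250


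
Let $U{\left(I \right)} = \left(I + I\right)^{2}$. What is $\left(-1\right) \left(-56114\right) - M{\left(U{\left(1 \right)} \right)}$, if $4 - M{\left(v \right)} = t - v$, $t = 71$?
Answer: $56177$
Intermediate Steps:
$U{\left(I \right)} = 4 I^{2}$ ($U{\left(I \right)} = \left(2 I\right)^{2} = 4 I^{2}$)
$M{\left(v \right)} = -67 + v$ ($M{\left(v \right)} = 4 - \left(71 - v\right) = 4 + \left(-71 + v\right) = -67 + v$)
$\left(-1\right) \left(-56114\right) - M{\left(U{\left(1 \right)} \right)} = \left(-1\right) \left(-56114\right) - \left(-67 + 4 \cdot 1^{2}\right) = 56114 - \left(-67 + 4 \cdot 1\right) = 56114 - \left(-67 + 4\right) = 56114 - -63 = 56114 + 63 = 56177$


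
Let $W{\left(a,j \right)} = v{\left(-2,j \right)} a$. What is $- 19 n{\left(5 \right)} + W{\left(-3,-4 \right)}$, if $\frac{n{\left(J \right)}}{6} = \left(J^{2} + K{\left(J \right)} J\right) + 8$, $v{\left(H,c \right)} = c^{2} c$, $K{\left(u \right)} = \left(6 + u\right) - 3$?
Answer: $-8130$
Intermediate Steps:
$K{\left(u \right)} = 3 + u$
$v{\left(H,c \right)} = c^{3}$
$n{\left(J \right)} = 48 + 6 J^{2} + 6 J \left(3 + J\right)$ ($n{\left(J \right)} = 6 \left(\left(J^{2} + \left(3 + J\right) J\right) + 8\right) = 6 \left(\left(J^{2} + J \left(3 + J\right)\right) + 8\right) = 6 \left(8 + J^{2} + J \left(3 + J\right)\right) = 48 + 6 J^{2} + 6 J \left(3 + J\right)$)
$W{\left(a,j \right)} = a j^{3}$ ($W{\left(a,j \right)} = j^{3} a = a j^{3}$)
$- 19 n{\left(5 \right)} + W{\left(-3,-4 \right)} = - 19 \left(48 + 12 \cdot 5^{2} + 18 \cdot 5\right) - 3 \left(-4\right)^{3} = - 19 \left(48 + 12 \cdot 25 + 90\right) - -192 = - 19 \left(48 + 300 + 90\right) + 192 = \left(-19\right) 438 + 192 = -8322 + 192 = -8130$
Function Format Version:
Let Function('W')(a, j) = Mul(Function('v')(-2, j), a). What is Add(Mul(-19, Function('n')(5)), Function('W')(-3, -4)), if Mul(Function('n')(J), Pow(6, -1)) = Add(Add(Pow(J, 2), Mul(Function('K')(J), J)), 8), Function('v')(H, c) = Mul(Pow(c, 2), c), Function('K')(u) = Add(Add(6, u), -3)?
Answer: -8130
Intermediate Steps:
Function('K')(u) = Add(3, u)
Function('v')(H, c) = Pow(c, 3)
Function('n')(J) = Add(48, Mul(6, Pow(J, 2)), Mul(6, J, Add(3, J))) (Function('n')(J) = Mul(6, Add(Add(Pow(J, 2), Mul(Add(3, J), J)), 8)) = Mul(6, Add(Add(Pow(J, 2), Mul(J, Add(3, J))), 8)) = Mul(6, Add(8, Pow(J, 2), Mul(J, Add(3, J)))) = Add(48, Mul(6, Pow(J, 2)), Mul(6, J, Add(3, J))))
Function('W')(a, j) = Mul(a, Pow(j, 3)) (Function('W')(a, j) = Mul(Pow(j, 3), a) = Mul(a, Pow(j, 3)))
Add(Mul(-19, Function('n')(5)), Function('W')(-3, -4)) = Add(Mul(-19, Add(48, Mul(12, Pow(5, 2)), Mul(18, 5))), Mul(-3, Pow(-4, 3))) = Add(Mul(-19, Add(48, Mul(12, 25), 90)), Mul(-3, -64)) = Add(Mul(-19, Add(48, 300, 90)), 192) = Add(Mul(-19, 438), 192) = Add(-8322, 192) = -8130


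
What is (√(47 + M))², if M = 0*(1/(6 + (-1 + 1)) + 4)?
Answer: 47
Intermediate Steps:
M = 0 (M = 0*(1/(6 + 0) + 4) = 0*(1/6 + 4) = 0*(⅙ + 4) = 0*(25/6) = 0)
(√(47 + M))² = (√(47 + 0))² = (√47)² = 47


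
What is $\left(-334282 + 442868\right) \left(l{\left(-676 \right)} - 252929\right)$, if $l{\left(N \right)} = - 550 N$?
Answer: $12907726406$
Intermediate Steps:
$\left(-334282 + 442868\right) \left(l{\left(-676 \right)} - 252929\right) = \left(-334282 + 442868\right) \left(\left(-550\right) \left(-676\right) - 252929\right) = 108586 \left(371800 - 252929\right) = 108586 \cdot 118871 = 12907726406$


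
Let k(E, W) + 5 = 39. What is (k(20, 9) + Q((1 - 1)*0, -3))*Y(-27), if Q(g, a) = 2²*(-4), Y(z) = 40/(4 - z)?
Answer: 720/31 ≈ 23.226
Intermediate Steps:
k(E, W) = 34 (k(E, W) = -5 + 39 = 34)
Q(g, a) = -16 (Q(g, a) = 4*(-4) = -16)
(k(20, 9) + Q((1 - 1)*0, -3))*Y(-27) = (34 - 16)*(-40/(-4 - 27)) = 18*(-40/(-31)) = 18*(-40*(-1/31)) = 18*(40/31) = 720/31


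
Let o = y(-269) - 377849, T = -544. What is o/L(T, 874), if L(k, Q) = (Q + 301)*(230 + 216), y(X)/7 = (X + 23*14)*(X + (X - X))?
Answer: -238824/262025 ≈ -0.91146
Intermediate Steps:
y(X) = 7*X*(322 + X) (y(X) = 7*((X + 23*14)*(X + (X - X))) = 7*((X + 322)*(X + 0)) = 7*((322 + X)*X) = 7*(X*(322 + X)) = 7*X*(322 + X))
L(k, Q) = 134246 + 446*Q (L(k, Q) = (301 + Q)*446 = 134246 + 446*Q)
o = -477648 (o = 7*(-269)*(322 - 269) - 377849 = 7*(-269)*53 - 377849 = -99799 - 377849 = -477648)
o/L(T, 874) = -477648/(134246 + 446*874) = -477648/(134246 + 389804) = -477648/524050 = -477648*1/524050 = -238824/262025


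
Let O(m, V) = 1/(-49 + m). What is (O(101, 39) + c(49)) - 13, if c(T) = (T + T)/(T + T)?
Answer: -623/52 ≈ -11.981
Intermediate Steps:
c(T) = 1 (c(T) = (2*T)/((2*T)) = (2*T)*(1/(2*T)) = 1)
(O(101, 39) + c(49)) - 13 = (1/(-49 + 101) + 1) - 13 = (1/52 + 1) - 13 = 53/52 - 13 = -623/52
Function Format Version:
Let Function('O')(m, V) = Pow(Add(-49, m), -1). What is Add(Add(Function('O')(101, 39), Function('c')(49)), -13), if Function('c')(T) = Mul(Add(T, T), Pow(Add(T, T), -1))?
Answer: Rational(-623, 52) ≈ -11.981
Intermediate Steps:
Function('c')(T) = 1 (Function('c')(T) = Mul(Mul(2, T), Pow(Mul(2, T), -1)) = Mul(Mul(2, T), Mul(Rational(1, 2), Pow(T, -1))) = 1)
Add(Add(Function('O')(101, 39), Function('c')(49)), -13) = Add(Add(Pow(Add(-49, 101), -1), 1), -13) = Add(Add(Pow(52, -1), 1), -13) = Add(Add(Rational(1, 52), 1), -13) = Add(Rational(53, 52), -13) = Rational(-623, 52)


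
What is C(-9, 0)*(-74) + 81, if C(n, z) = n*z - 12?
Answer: 969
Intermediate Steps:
C(n, z) = -12 + n*z
C(-9, 0)*(-74) + 81 = (-12 - 9*0)*(-74) + 81 = (-12 + 0)*(-74) + 81 = -12*(-74) + 81 = 888 + 81 = 969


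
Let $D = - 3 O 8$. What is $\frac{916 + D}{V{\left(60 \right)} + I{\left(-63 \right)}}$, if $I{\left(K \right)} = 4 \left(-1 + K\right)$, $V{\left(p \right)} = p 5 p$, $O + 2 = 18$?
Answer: $\frac{133}{4436} \approx 0.029982$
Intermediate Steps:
$O = 16$ ($O = -2 + 18 = 16$)
$D = -384$ ($D = \left(-3\right) 16 \cdot 8 = \left(-48\right) 8 = -384$)
$V{\left(p \right)} = 5 p^{2}$ ($V{\left(p \right)} = 5 p p = 5 p^{2}$)
$I{\left(K \right)} = -4 + 4 K$
$\frac{916 + D}{V{\left(60 \right)} + I{\left(-63 \right)}} = \frac{916 - 384}{5 \cdot 60^{2} + \left(-4 + 4 \left(-63\right)\right)} = \frac{532}{5 \cdot 3600 - 256} = \frac{532}{18000 - 256} = \frac{532}{17744} = 532 \cdot \frac{1}{17744} = \frac{133}{4436}$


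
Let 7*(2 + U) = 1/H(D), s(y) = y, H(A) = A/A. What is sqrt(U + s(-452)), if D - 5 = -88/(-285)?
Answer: 3*I*sqrt(2471)/7 ≈ 21.304*I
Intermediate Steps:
D = 1513/285 (D = 5 - 88/(-285) = 5 - 88*(-1/285) = 5 + 88/285 = 1513/285 ≈ 5.3088)
H(A) = 1
U = -13/7 (U = -2 + (1/7)/1 = -2 + (1/7)*1 = -2 + 1/7 = -13/7 ≈ -1.8571)
sqrt(U + s(-452)) = sqrt(-13/7 - 452) = sqrt(-3177/7) = 3*I*sqrt(2471)/7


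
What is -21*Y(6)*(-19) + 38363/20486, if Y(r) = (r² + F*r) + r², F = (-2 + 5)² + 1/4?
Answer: 521106199/10243 ≈ 50874.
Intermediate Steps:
F = 37/4 (F = 3² + ¼ = 9 + ¼ = 37/4 ≈ 9.2500)
Y(r) = 2*r² + 37*r/4 (Y(r) = (r² + 37*r/4) + r² = 2*r² + 37*r/4)
-21*Y(6)*(-19) + 38363/20486 = -21*6*(37 + 8*6)/4*(-19) + 38363/20486 = -21*6*(37 + 48)/4*(-19) + 38363*(1/20486) = -21*6*85/4*(-19) + 38363/20486 = -21*255/2*(-19) + 38363/20486 = -5355/2*(-19) + 38363/20486 = 101745/2 + 38363/20486 = 521106199/10243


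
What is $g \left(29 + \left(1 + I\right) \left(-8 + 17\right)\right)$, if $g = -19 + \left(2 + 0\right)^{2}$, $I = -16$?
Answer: $1590$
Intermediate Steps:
$g = -15$ ($g = -19 + 2^{2} = -19 + 4 = -15$)
$g \left(29 + \left(1 + I\right) \left(-8 + 17\right)\right) = - 15 \left(29 + \left(1 - 16\right) \left(-8 + 17\right)\right) = - 15 \left(29 - 135\right) = \left(-15\right) \left(-106\right) = 1590$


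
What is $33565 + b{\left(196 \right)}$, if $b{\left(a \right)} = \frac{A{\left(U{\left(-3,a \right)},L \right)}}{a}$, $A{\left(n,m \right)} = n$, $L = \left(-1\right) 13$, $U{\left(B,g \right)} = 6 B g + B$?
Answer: $\frac{6575209}{196} \approx 33547.0$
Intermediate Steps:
$U{\left(B,g \right)} = B + 6 B g$ ($U{\left(B,g \right)} = 6 B g + B = B + 6 B g$)
$L = -13$
$b{\left(a \right)} = \frac{-3 - 18 a}{a}$ ($b{\left(a \right)} = \frac{\left(-3\right) \left(1 + 6 a\right)}{a} = \frac{-3 - 18 a}{a}$)
$33565 + b{\left(196 \right)} = 33565 - \left(18 + \frac{3}{196}\right) = 33565 - \frac{3531}{196} = \frac{6575209}{196}$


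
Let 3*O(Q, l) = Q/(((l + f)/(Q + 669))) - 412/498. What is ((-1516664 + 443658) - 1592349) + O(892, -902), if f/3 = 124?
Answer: -527793758909/197955 ≈ -2.6662e+6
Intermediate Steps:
f = 372 (f = 3*124 = 372)
O(Q, l) = -206/747 + Q*(669 + Q)/(3*(372 + l)) (O(Q, l) = (Q/(((l + 372)/(Q + 669))) - 412/498)/3 = (Q/(((372 + l)/(669 + Q))) - 412*1/498)/3 = (Q/(((372 + l)/(669 + Q))) - 206/249)/3 = (Q*((669 + Q)/(372 + l)) - 206/249)/3 = (Q*(669 + Q)/(372 + l) - 206/249)/3 = (-206/249 + Q*(669 + Q)/(372 + l))/3 = -206/747 + Q*(669 + Q)/(3*(372 + l)))
((-1516664 + 443658) - 1592349) + O(892, -902) = ((-1516664 + 443658) - 1592349) + (-76632 - 206*(-902) + 249*892² + 166581*892)/(747*(372 - 902)) = (-1073006 - 1592349) + (1/747)*(-76632 + 185812 + 249*795664 + 148590252)/(-530) = -2665355 + (1/747)*(-1/530)*(-76632 + 185812 + 198120336 + 148590252) = -2665355 + (1/747)*(-1/530)*346819768 = -2665355 - 173409884/197955 = -527793758909/197955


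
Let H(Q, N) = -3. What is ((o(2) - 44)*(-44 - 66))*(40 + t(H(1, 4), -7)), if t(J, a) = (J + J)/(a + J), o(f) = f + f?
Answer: 178640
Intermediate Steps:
o(f) = 2*f
t(J, a) = 2*J/(J + a) (t(J, a) = (2*J)/(J + a) = 2*J/(J + a))
((o(2) - 44)*(-44 - 66))*(40 + t(H(1, 4), -7)) = ((2*2 - 44)*(-44 - 66))*(40 + 2*(-3)/(-3 - 7)) = ((4 - 44)*(-110))*(40 + 2*(-3)/(-10)) = (-40*(-110))*(40 + 2*(-3)*(-⅒)) = 4400*(40 + ⅗) = 4400*(203/5) = 178640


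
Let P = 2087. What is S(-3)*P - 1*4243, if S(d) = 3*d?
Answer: -23026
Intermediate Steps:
S(-3)*P - 1*4243 = (3*(-3))*2087 - 1*4243 = -9*2087 - 4243 = -18783 - 4243 = -23026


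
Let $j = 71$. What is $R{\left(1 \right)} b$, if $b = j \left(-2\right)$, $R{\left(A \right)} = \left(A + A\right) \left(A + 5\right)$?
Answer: $-1704$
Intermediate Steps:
$R{\left(A \right)} = 2 A \left(5 + A\right)$
$b = -142$ ($b = 71 \left(-2\right) = -142$)
$R{\left(1 \right)} b = 2 \cdot 1 \left(5 + 1\right) \left(-142\right) = 2 \cdot 1 \cdot 6 \left(-142\right) = 12 \left(-142\right) = -1704$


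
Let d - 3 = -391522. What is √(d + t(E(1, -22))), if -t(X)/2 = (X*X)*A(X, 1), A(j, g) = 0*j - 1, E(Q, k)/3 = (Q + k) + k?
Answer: I*√358237 ≈ 598.53*I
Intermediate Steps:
E(Q, k) = 3*Q + 6*k (E(Q, k) = 3*((Q + k) + k) = 3*(Q + 2*k) = 3*Q + 6*k)
A(j, g) = -1 (A(j, g) = 0 - 1 = -1)
d = -391519 (d = 3 - 391522 = -391519)
t(X) = 2*X² (t(X) = -2*X*X*(-1) = -2*X²*(-1) = -(-2)*X² = 2*X²)
√(d + t(E(1, -22))) = √(-391519 + 2*(3*1 + 6*(-22))²) = √(-391519 + 2*(3 - 132)²) = √(-391519 + 2*(-129)²) = √(-391519 + 2*16641) = √(-391519 + 33282) = √(-358237) = I*√358237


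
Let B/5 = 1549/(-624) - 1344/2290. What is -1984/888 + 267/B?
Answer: -4778856136/243415563 ≈ -19.633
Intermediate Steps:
B = -2192933/142896 (B = 5*(1549/(-624) - 1344/2290) = 5*(1549*(-1/624) - 1344*1/2290) = 5*(-1549/624 - 672/1145) = 5*(-2192933/714480) = -2192933/142896 ≈ -15.346)
-1984/888 + 267/B = -1984/888 + 267/(-2192933/142896) = -1984*1/888 + 267*(-142896/2192933) = -248/111 - 38153232/2192933 = -4778856136/243415563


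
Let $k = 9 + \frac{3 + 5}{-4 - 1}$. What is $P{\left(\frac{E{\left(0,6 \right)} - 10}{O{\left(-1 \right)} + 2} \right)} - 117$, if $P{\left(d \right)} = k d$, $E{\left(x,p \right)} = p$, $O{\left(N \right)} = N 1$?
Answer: $- \frac{733}{5} \approx -146.6$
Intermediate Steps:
$O{\left(N \right)} = N$
$k = \frac{37}{5}$ ($k = 9 + \frac{8}{-5} = 9 + 8 \left(- \frac{1}{5}\right) = 9 - \frac{8}{5} = \frac{37}{5} \approx 7.4$)
$P{\left(d \right)} = \frac{37 d}{5}$
$P{\left(\frac{E{\left(0,6 \right)} - 10}{O{\left(-1 \right)} + 2} \right)} - 117 = \frac{37 \frac{6 - 10}{-1 + 2}}{5} - 117 = \frac{37 \left(- \frac{4}{1}\right)}{5} - 117 = \frac{37 \left(\left(-4\right) 1\right)}{5} - 117 = \frac{37}{5} \left(-4\right) - 117 = - \frac{148}{5} - 117 = - \frac{733}{5}$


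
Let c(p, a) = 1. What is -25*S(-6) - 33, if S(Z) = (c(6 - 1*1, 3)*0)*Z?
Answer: -33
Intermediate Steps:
S(Z) = 0 (S(Z) = (1*0)*Z = 0*Z = 0)
-25*S(-6) - 33 = -25*0 - 33 = 0 - 33 = -33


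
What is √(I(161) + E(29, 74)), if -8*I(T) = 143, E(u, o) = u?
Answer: √178/4 ≈ 3.3354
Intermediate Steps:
I(T) = -143/8 (I(T) = -⅛*143 = -143/8)
√(I(161) + E(29, 74)) = √(-143/8 + 29) = √(89/8) = √178/4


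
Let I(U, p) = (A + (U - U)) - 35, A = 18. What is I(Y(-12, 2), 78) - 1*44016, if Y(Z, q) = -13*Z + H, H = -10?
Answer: -44033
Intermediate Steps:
Y(Z, q) = -10 - 13*Z (Y(Z, q) = -13*Z - 10 = -10 - 13*Z)
I(U, p) = -17 (I(U, p) = (18 + (U - U)) - 35 = (18 + 0) - 35 = 18 - 35 = -17)
I(Y(-12, 2), 78) - 1*44016 = -17 - 1*44016 = -17 - 44016 = -44033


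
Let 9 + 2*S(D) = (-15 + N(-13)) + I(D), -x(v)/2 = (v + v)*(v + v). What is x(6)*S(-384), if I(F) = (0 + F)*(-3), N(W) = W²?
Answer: -186768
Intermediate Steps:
x(v) = -8*v² (x(v) = -2*(v + v)*(v + v) = -2*2*v*2*v = -8*v²)
I(F) = -3*F (I(F) = F*(-3) = -3*F)
S(D) = 145/2 - 3*D/2 (S(D) = -9/2 + ((-15 + (-13)²) - 3*D)/2 = -9/2 + ((-15 + 169) - 3*D)/2 = -9/2 + (154 - 3*D)/2 = -9/2 + (77 - 3*D/2) = 145/2 - 3*D/2)
x(6)*S(-384) = (-8*6²)*(145/2 - 3/2*(-384)) = (-8*36)*(145/2 + 576) = -288*1297/2 = -186768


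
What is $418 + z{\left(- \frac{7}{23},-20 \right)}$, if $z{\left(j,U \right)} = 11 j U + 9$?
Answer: $\frac{11361}{23} \approx 493.96$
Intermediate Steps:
$z{\left(j,U \right)} = 9 + 11 U j$ ($z{\left(j,U \right)} = 11 U j + 9 = 9 + 11 U j$)
$418 + z{\left(- \frac{7}{23},-20 \right)} = 418 + \left(9 + 11 \left(-20\right) \left(- \frac{7}{23}\right)\right) = 418 + \left(9 + \frac{1540}{23}\right) = 418 + \frac{1747}{23} = \frac{11361}{23}$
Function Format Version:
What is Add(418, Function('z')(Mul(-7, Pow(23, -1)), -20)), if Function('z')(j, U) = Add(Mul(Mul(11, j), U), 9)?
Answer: Rational(11361, 23) ≈ 493.96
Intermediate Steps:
Function('z')(j, U) = Add(9, Mul(11, U, j)) (Function('z')(j, U) = Add(Mul(11, U, j), 9) = Add(9, Mul(11, U, j)))
Add(418, Function('z')(Mul(-7, Pow(23, -1)), -20)) = Add(418, Add(9, Mul(11, -20, Mul(-7, Pow(23, -1))))) = Add(418, Add(9, Mul(11, -20, Mul(-7, Rational(1, 23))))) = Add(418, Add(9, Mul(11, -20, Rational(-7, 23)))) = Add(418, Add(9, Rational(1540, 23))) = Add(418, Rational(1747, 23)) = Rational(11361, 23)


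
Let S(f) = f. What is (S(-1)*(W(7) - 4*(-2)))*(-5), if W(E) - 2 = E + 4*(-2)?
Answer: 45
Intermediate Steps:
W(E) = -6 + E (W(E) = 2 + (E + 4*(-2)) = 2 + (E - 8) = 2 + (-8 + E) = -6 + E)
(S(-1)*(W(7) - 4*(-2)))*(-5) = -((-6 + 7) - 4*(-2))*(-5) = -(1 + 8)*(-5) = -1*9*(-5) = -9*(-5) = 45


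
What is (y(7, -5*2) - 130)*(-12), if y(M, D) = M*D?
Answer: 2400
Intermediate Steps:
y(M, D) = D*M
(y(7, -5*2) - 130)*(-12) = (-5*2*7 - 130)*(-12) = (-10*7 - 130)*(-12) = (-70 - 130)*(-12) = -200*(-12) = 2400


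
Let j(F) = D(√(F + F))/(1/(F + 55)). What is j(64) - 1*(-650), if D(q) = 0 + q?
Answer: 650 + 952*√2 ≈ 1996.3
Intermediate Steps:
D(q) = q
j(F) = √2*√F*(55 + F) (j(F) = √(F + F)/(1/(F + 55)) = √(2*F)/(1/(55 + F)) = (√2*√F)*(55 + F) = √2*√F*(55 + F))
j(64) - 1*(-650) = √2*√64*(55 + 64) - 1*(-650) = √2*8*119 + 650 = 952*√2 + 650 = 650 + 952*√2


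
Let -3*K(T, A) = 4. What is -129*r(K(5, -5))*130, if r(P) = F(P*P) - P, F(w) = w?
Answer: -156520/3 ≈ -52173.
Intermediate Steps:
K(T, A) = -4/3 (K(T, A) = -1/3*4 = -4/3)
r(P) = P**2 - P (r(P) = P*P - P = P**2 - P)
-129*r(K(5, -5))*130 = -(-172)*(-1 - 4/3)*130 = -(-172)*(-7)/3*130 = -129*28/9*130 = -1204/3*130 = -156520/3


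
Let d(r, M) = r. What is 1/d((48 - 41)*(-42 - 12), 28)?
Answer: -1/378 ≈ -0.0026455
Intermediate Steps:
1/d((48 - 41)*(-42 - 12), 28) = 1/((48 - 41)*(-42 - 12)) = 1/(7*(-54)) = 1/(-378) = -1/378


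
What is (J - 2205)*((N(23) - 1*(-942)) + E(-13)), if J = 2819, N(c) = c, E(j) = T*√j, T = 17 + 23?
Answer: 592510 + 24560*I*√13 ≈ 5.9251e+5 + 88552.0*I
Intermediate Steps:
T = 40
E(j) = 40*√j
(J - 2205)*((N(23) - 1*(-942)) + E(-13)) = (2819 - 2205)*((23 - 1*(-942)) + 40*√(-13)) = 614*((23 + 942) + 40*(I*√13)) = 614*(965 + 40*I*√13) = 592510 + 24560*I*√13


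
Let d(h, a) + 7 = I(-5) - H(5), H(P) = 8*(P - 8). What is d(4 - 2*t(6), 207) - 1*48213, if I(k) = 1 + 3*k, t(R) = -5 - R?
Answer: -48210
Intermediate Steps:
H(P) = -64 + 8*P (H(P) = 8*(-8 + P) = -64 + 8*P)
d(h, a) = 3 (d(h, a) = -7 + ((1 + 3*(-5)) - (-64 + 8*5)) = -7 + ((1 - 15) - (-64 + 40)) = -7 + (-14 - 1*(-24)) = -7 + (-14 + 24) = -7 + 10 = 3)
d(4 - 2*t(6), 207) - 1*48213 = 3 - 1*48213 = 3 - 48213 = -48210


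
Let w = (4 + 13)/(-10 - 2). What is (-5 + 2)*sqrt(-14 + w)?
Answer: -I*sqrt(555)/2 ≈ -11.779*I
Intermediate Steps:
w = -17/12 (w = 17/(-12) = 17*(-1/12) = -17/12 ≈ -1.4167)
(-5 + 2)*sqrt(-14 + w) = (-5 + 2)*sqrt(-14 - 17/12) = -I*sqrt(555)/2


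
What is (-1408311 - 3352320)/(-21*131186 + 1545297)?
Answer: 528959/134401 ≈ 3.9357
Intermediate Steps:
(-1408311 - 3352320)/(-21*131186 + 1545297) = -4760631/(-2754906 + 1545297) = -4760631/(-1209609) = -4760631*(-1/1209609) = 528959/134401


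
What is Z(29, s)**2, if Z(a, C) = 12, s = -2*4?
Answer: 144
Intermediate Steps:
s = -8
Z(29, s)**2 = 12**2 = 144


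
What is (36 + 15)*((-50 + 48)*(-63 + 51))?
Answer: 1224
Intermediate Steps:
(36 + 15)*((-50 + 48)*(-63 + 51)) = 51*(-2*(-12)) = 51*24 = 1224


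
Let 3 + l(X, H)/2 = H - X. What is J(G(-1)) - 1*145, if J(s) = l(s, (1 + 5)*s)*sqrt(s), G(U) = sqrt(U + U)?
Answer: -145 - 6*(-2)**(1/4) + 10*(-2)**(3/4) ≈ -161.94 + 6.8467*I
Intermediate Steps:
l(X, H) = -6 - 2*X + 2*H (l(X, H) = -6 + 2*(H - X) = -6 + (-2*X + 2*H) = -6 - 2*X + 2*H)
G(U) = sqrt(2)*sqrt(U) (G(U) = sqrt(2*U) = sqrt(2)*sqrt(U))
J(s) = sqrt(s)*(-6 + 10*s) (J(s) = (-6 - 2*s + 2*((1 + 5)*s))*sqrt(s) = (-6 - 2*s + 2*(6*s))*sqrt(s) = (-6 - 2*s + 12*s)*sqrt(s) = (-6 + 10*s)*sqrt(s) = sqrt(s)*(-6 + 10*s))
J(G(-1)) - 1*145 = sqrt(sqrt(2)*sqrt(-1))*(-6 + 10*(sqrt(2)*sqrt(-1))) - 1*145 = sqrt(sqrt(2)*I)*(-6 + 10*(sqrt(2)*I)) - 145 = sqrt(I*sqrt(2))*(-6 + 10*(I*sqrt(2))) - 145 = (2**(1/4)*sqrt(I))*(-6 + 10*I*sqrt(2)) - 145 = 2**(1/4)*sqrt(I)*(-6 + 10*I*sqrt(2)) - 145 = -145 + 2**(1/4)*sqrt(I)*(-6 + 10*I*sqrt(2))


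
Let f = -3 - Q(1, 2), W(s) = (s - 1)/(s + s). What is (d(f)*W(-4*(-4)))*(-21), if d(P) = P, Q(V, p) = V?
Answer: 315/8 ≈ 39.375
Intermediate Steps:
W(s) = (-1 + s)/(2*s) (W(s) = (-1 + s)/((2*s)) = (-1 + s)*(1/(2*s)) = (-1 + s)/(2*s))
f = -4 (f = -3 - 1*1 = -3 - 1 = -4)
(d(f)*W(-4*(-4)))*(-21) = -2*(-1 - 4*(-4))/((-4*(-4)))*(-21) = -2*(-1 + 16)/16*(-21) = -2*15/16*(-21) = -4*15/32*(-21) = -15/8*(-21) = 315/8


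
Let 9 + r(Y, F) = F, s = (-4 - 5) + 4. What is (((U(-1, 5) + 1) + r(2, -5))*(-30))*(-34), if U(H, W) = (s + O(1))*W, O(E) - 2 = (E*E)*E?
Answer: -23460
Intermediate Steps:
s = -5 (s = -9 + 4 = -5)
O(E) = 2 + E³ (O(E) = 2 + (E*E)*E = 2 + E²*E = 2 + E³)
r(Y, F) = -9 + F
U(H, W) = -2*W (U(H, W) = (-5 + (2 + 1³))*W = (-5 + (2 + 1))*W = (-5 + 3)*W = -2*W)
(((U(-1, 5) + 1) + r(2, -5))*(-30))*(-34) = (((-2*5 + 1) + (-9 - 5))*(-30))*(-34) = (((-10 + 1) - 14)*(-30))*(-34) = ((-9 - 14)*(-30))*(-34) = -23*(-30)*(-34) = 690*(-34) = -23460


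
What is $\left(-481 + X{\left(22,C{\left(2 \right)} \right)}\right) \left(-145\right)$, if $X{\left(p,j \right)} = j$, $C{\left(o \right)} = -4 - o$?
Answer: $70615$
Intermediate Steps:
$\left(-481 + X{\left(22,C{\left(2 \right)} \right)}\right) \left(-145\right) = \left(-481 - 6\right) \left(-145\right) = \left(-487\right) \left(-145\right) = 70615$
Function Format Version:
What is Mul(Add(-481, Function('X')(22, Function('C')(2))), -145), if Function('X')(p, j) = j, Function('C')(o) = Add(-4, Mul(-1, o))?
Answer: 70615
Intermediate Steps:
Mul(Add(-481, Function('X')(22, Function('C')(2))), -145) = Mul(Add(-481, Add(-4, Mul(-1, 2))), -145) = Mul(Add(-481, Add(-4, -2)), -145) = Mul(Add(-481, -6), -145) = Mul(-487, -145) = 70615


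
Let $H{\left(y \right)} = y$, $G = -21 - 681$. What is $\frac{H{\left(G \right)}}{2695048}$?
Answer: $- \frac{351}{1347524} \approx -0.00026048$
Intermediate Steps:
$G = -702$
$\frac{H{\left(G \right)}}{2695048} = - \frac{702}{2695048} = \left(-702\right) \frac{1}{2695048} = - \frac{351}{1347524}$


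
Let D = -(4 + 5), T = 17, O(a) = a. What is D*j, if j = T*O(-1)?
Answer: 153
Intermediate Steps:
D = -9 (D = -1*9 = -9)
j = -17 (j = 17*(-1) = -17)
D*j = -9*(-17) = 153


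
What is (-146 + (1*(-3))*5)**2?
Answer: 25921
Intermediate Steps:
(-146 + (1*(-3))*5)**2 = (-146 - 3*5)**2 = (-146 - 15)**2 = (-161)**2 = 25921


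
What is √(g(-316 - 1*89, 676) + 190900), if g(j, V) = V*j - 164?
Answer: 2*I*√20761 ≈ 288.17*I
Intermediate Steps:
g(j, V) = -164 + V*j
√(g(-316 - 1*89, 676) + 190900) = √((-164 + 676*(-316 - 1*89)) + 190900) = √((-164 + 676*(-316 - 89)) + 190900) = √((-164 + 676*(-405)) + 190900) = √((-164 - 273780) + 190900) = √(-273944 + 190900) = √(-83044) = 2*I*√20761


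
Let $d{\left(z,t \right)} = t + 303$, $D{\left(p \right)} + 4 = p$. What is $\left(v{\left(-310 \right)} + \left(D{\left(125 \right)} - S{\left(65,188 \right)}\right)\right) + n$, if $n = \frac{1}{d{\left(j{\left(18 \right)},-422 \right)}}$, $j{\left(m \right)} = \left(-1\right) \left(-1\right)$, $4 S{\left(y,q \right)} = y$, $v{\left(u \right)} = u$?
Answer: $- \frac{97703}{476} \approx -205.26$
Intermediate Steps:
$S{\left(y,q \right)} = \frac{y}{4}$
$D{\left(p \right)} = -4 + p$
$j{\left(m \right)} = 1$
$d{\left(z,t \right)} = 303 + t$
$n = - \frac{1}{119}$ ($n = \frac{1}{303 - 422} = \frac{1}{-119} = - \frac{1}{119} \approx -0.0084034$)
$\left(v{\left(-310 \right)} + \left(D{\left(125 \right)} - S{\left(65,188 \right)}\right)\right) + n = \left(-310 + \left(\left(-4 + 125\right) - \frac{1}{4} \cdot 65\right)\right) - \frac{1}{119} = \left(-310 + \left(121 - \frac{65}{4}\right)\right) - \frac{1}{119} = \left(-310 + \frac{419}{4}\right) - \frac{1}{119} = - \frac{821}{4} - \frac{1}{119} = - \frac{97703}{476}$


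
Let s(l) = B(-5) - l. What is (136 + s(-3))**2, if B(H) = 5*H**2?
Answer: 69696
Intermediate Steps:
s(l) = 125 - l (s(l) = 5*(-5)**2 - l = 5*25 - l = 125 - l)
(136 + s(-3))**2 = (136 + (125 - 1*(-3)))**2 = (136 + (125 + 3))**2 = (136 + 128)**2 = 264**2 = 69696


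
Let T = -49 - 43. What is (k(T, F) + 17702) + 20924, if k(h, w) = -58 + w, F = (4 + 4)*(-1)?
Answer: 38560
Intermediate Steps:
F = -8 (F = 8*(-1) = -8)
T = -92
(k(T, F) + 17702) + 20924 = ((-58 - 8) + 17702) + 20924 = (-66 + 17702) + 20924 = 17636 + 20924 = 38560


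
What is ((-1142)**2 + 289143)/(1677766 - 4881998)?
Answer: -1593307/3204232 ≈ -0.49725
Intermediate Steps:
((-1142)**2 + 289143)/(1677766 - 4881998) = (1304164 + 289143)/(-3204232) = 1593307*(-1/3204232) = -1593307/3204232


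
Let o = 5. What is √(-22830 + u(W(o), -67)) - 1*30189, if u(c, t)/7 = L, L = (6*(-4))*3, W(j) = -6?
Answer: -30189 + I*√23334 ≈ -30189.0 + 152.75*I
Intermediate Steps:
L = -72 (L = -24*3 = -72)
u(c, t) = -504 (u(c, t) = 7*(-72) = -504)
√(-22830 + u(W(o), -67)) - 1*30189 = √(-22830 - 504) - 1*30189 = √(-23334) - 30189 = I*√23334 - 30189 = -30189 + I*√23334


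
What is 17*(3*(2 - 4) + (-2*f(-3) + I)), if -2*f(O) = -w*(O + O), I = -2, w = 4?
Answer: 272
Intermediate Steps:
f(O) = 4*O (f(O) = -(-1)*4*(O + O)/2 = -(-1)*4*(2*O)/2 = -(-1)*8*O/2 = -(-4)*O = 4*O)
17*(3*(2 - 4) + (-2*f(-3) + I)) = 17*(3*(2 - 4) + (-8*(-3) - 2)) = 17*(3*(-2) + (-2*(-12) - 2)) = 17*(-6 + (24 - 2)) = 17*(-6 + 22) = 17*16 = 272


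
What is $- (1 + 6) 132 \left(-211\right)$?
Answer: $194964$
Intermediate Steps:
$- (1 + 6) 132 \left(-211\right) = \left(-1\right) 7 \cdot 132 \left(-211\right) = \left(-7\right) 132 \left(-211\right) = \left(-924\right) \left(-211\right) = 194964$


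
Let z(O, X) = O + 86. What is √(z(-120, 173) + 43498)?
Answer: 2*√10866 ≈ 208.48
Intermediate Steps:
z(O, X) = 86 + O
√(z(-120, 173) + 43498) = √((86 - 120) + 43498) = √(-34 + 43498) = √43464 = 2*√10866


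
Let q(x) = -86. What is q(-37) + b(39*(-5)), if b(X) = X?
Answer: -281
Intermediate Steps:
q(-37) + b(39*(-5)) = -86 + 39*(-5) = -86 - 195 = -281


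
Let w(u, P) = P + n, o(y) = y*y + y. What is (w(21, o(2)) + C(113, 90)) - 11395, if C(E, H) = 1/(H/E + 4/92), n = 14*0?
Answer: -24859588/2183 ≈ -11388.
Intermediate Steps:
o(y) = y + y² (o(y) = y² + y = y + y²)
n = 0
w(u, P) = P (w(u, P) = P + 0 = P)
C(E, H) = 1/(1/23 + H/E) (C(E, H) = 1/(H/E + 4*(1/92)) = 1/(H/E + 1/23) = 1/(1/23 + H/E))
(w(21, o(2)) + C(113, 90)) - 11395 = (2*(1 + 2) + 23*113/(113 + 23*90)) - 11395 = (2*3 + 23*113/(113 + 2070)) - 11395 = (6 + 23*113/2183) - 11395 = (6 + 23*113*(1/2183)) - 11395 = (6 + 2599/2183) - 11395 = 15697/2183 - 11395 = -24859588/2183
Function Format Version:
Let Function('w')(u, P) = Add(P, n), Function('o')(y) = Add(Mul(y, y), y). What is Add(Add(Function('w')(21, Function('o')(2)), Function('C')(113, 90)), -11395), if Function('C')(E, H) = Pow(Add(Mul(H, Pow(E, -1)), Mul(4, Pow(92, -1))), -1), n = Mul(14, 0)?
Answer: Rational(-24859588, 2183) ≈ -11388.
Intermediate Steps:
Function('o')(y) = Add(y, Pow(y, 2)) (Function('o')(y) = Add(Pow(y, 2), y) = Add(y, Pow(y, 2)))
n = 0
Function('w')(u, P) = P (Function('w')(u, P) = Add(P, 0) = P)
Function('C')(E, H) = Pow(Add(Rational(1, 23), Mul(H, Pow(E, -1))), -1) (Function('C')(E, H) = Pow(Add(Mul(H, Pow(E, -1)), Mul(4, Rational(1, 92))), -1) = Pow(Add(Mul(H, Pow(E, -1)), Rational(1, 23)), -1) = Pow(Add(Rational(1, 23), Mul(H, Pow(E, -1))), -1))
Add(Add(Function('w')(21, Function('o')(2)), Function('C')(113, 90)), -11395) = Add(Add(Mul(2, Add(1, 2)), Mul(23, 113, Pow(Add(113, Mul(23, 90)), -1))), -11395) = Add(Add(Mul(2, 3), Mul(23, 113, Pow(Add(113, 2070), -1))), -11395) = Add(Add(6, Mul(23, 113, Pow(2183, -1))), -11395) = Add(Add(6, Mul(23, 113, Rational(1, 2183))), -11395) = Add(Add(6, Rational(2599, 2183)), -11395) = Add(Rational(15697, 2183), -11395) = Rational(-24859588, 2183)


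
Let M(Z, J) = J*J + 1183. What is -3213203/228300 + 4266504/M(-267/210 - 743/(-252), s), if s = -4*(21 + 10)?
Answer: 920835434723/3780419700 ≈ 243.58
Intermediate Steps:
s = -124 (s = -4*31 = -124)
M(Z, J) = 1183 + J² (M(Z, J) = J² + 1183 = 1183 + J²)
-3213203/228300 + 4266504/M(-267/210 - 743/(-252), s) = -3213203/228300 + 4266504/(1183 + (-124)²) = -3213203*1/228300 + 4266504/(1183 + 15376) = -3213203/228300 + 4266504/16559 = 920835434723/3780419700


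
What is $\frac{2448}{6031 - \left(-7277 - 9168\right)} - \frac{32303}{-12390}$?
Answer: $\frac{63031079}{23206470} \approx 2.7161$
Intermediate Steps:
$\frac{2448}{6031 - \left(-7277 - 9168\right)} - \frac{32303}{-12390} = \frac{2448}{6031 - -16445} - - \frac{32303}{12390} = \frac{2448}{6031 + 16445} + \frac{32303}{12390} = \frac{2448}{22476} + \frac{32303}{12390} = 2448 \cdot \frac{1}{22476} + \frac{32303}{12390} = \frac{204}{1873} + \frac{32303}{12390} = \frac{63031079}{23206470}$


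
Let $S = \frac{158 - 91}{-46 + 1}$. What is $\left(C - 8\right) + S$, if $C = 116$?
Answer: $\frac{4793}{45} \approx 106.51$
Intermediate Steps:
$S = - \frac{67}{45}$ ($S = \frac{67}{-45} = 67 \left(- \frac{1}{45}\right) = - \frac{67}{45} \approx -1.4889$)
$\left(C - 8\right) + S = \left(116 - 8\right) - \frac{67}{45} = 108 - \frac{67}{45} = \frac{4793}{45}$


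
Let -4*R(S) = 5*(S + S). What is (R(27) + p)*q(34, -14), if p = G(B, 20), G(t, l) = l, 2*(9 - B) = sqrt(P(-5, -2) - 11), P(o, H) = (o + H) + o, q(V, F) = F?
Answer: 665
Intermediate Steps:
P(o, H) = H + 2*o (P(o, H) = (H + o) + o = H + 2*o)
B = 9 - I*sqrt(23)/2 (B = 9 - sqrt((-2 + 2*(-5)) - 11)/2 = 9 - sqrt((-2 - 10) - 11)/2 = 9 - sqrt(-12 - 11)/2 = 9 - I*sqrt(23)/2 ≈ 9.0 - 2.3979*I)
R(S) = -5*S/2 (R(S) = -5*(S + S)/4 = -5*2*S/4 = -5*S/2)
p = 20
(R(27) + p)*q(34, -14) = (-5/2*27 + 20)*(-14) = (-135/2 + 20)*(-14) = -95/2*(-14) = 665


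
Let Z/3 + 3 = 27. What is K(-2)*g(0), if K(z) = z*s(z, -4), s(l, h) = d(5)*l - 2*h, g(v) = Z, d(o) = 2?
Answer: -576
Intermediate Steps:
Z = 72 (Z = -9 + 3*27 = -9 + 81 = 72)
g(v) = 72
s(l, h) = -2*h + 2*l (s(l, h) = 2*l - 2*h = -2*h + 2*l)
K(z) = z*(8 + 2*z) (K(z) = z*(-2*(-4) + 2*z) = z*(8 + 2*z))
K(-2)*g(0) = (2*(-2)*(4 - 2))*72 = (2*(-2)*2)*72 = -8*72 = -576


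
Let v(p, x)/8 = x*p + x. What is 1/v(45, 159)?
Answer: 1/58512 ≈ 1.7090e-5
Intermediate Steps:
v(p, x) = 8*x + 8*p*x (v(p, x) = 8*(x*p + x) = 8*(p*x + x) = 8*(x + p*x) = 8*x + 8*p*x)
1/v(45, 159) = 1/(8*159*(1 + 45)) = 1/(8*159*46) = 1/58512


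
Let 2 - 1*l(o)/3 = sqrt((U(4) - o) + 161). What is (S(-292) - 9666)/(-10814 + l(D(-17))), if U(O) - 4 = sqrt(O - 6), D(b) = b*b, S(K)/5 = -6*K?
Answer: 906/(10808 + 3*sqrt(-124 + I*sqrt(2))) ≈ 0.083825 - 0.00025909*I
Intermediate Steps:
S(K) = -30*K (S(K) = 5*(-6*K) = -30*K)
D(b) = b**2
U(O) = 4 + sqrt(-6 + O) (U(O) = 4 + sqrt(O - 6) = 4 + sqrt(-6 + O))
l(o) = 6 - 3*sqrt(165 - o + I*sqrt(2)) (l(o) = 6 - 3*sqrt(((4 + sqrt(-6 + 4)) - o) + 161) = 6 - 3*sqrt(((4 + sqrt(-2)) - o) + 161) = 6 - 3*sqrt(((4 + I*sqrt(2)) - o) + 161) = 6 - 3*sqrt((4 - o + I*sqrt(2)) + 161) = 6 - 3*sqrt(165 - o + I*sqrt(2)))
(S(-292) - 9666)/(-10814 + l(D(-17))) = (-30*(-292) - 9666)/(-10814 + (6 - 3*sqrt(165 - 1*(-17)**2 + I*sqrt(2)))) = (8760 - 9666)/(-10814 + (6 - 3*sqrt(165 - 1*289 + I*sqrt(2)))) = -906/(-10814 + (6 - 3*sqrt(165 - 289 + I*sqrt(2)))) = -906/(-10814 + (6 - 3*sqrt(-124 + I*sqrt(2)))) = -906/(-10808 - 3*sqrt(-124 + I*sqrt(2)))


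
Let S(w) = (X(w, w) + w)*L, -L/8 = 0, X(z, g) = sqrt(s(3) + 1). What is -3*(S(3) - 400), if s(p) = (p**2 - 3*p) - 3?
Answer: 1200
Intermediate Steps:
s(p) = -3 + p**2 - 3*p
X(z, g) = I*sqrt(2) (X(z, g) = sqrt((-3 + 3**2 - 3*3) + 1) = sqrt((-3 + 9 - 9) + 1) = sqrt(-3 + 1) = sqrt(-2) = I*sqrt(2))
L = 0 (L = -8*0 = 0)
S(w) = 0 (S(w) = (I*sqrt(2) + w)*0 = (w + I*sqrt(2))*0 = 0)
-3*(S(3) - 400) = -3*(0 - 400) = -3*(-400) = 1200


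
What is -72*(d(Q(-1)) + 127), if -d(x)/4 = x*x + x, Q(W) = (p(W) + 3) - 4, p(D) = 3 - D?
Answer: -5688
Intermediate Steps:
Q(W) = 2 - W (Q(W) = ((3 - W) + 3) - 4 = (6 - W) - 4 = 2 - W)
d(x) = -4*x - 4*x**2 (d(x) = -4*(x*x + x) = -4*(x**2 + x) = -4*(x + x**2) = -4*x - 4*x**2)
-72*(d(Q(-1)) + 127) = -72*(-4*(2 - 1*(-1))*(1 + (2 - 1*(-1))) + 127) = -72*(-4*(2 + 1)*(1 + (2 + 1)) + 127) = -72*(-4*3*(1 + 3) + 127) = -72*(-4*3*4 + 127) = -72*(-48 + 127) = -72*79 = -5688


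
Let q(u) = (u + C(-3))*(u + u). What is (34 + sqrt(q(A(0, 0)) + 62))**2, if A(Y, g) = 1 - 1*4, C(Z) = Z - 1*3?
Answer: 1272 + 136*sqrt(29) ≈ 2004.4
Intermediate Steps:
C(Z) = -3 + Z (C(Z) = Z - 3 = -3 + Z)
A(Y, g) = -3 (A(Y, g) = 1 - 4 = -3)
q(u) = 2*u*(-6 + u) (q(u) = (u + (-3 - 3))*(u + u) = (u - 6)*(2*u) = (-6 + u)*(2*u) = 2*u*(-6 + u))
(34 + sqrt(q(A(0, 0)) + 62))**2 = (34 + sqrt(2*(-3)*(-6 - 3) + 62))**2 = (34 + sqrt(2*(-3)*(-9) + 62))**2 = (34 + sqrt(54 + 62))**2 = (34 + sqrt(116))**2 = (34 + 2*sqrt(29))**2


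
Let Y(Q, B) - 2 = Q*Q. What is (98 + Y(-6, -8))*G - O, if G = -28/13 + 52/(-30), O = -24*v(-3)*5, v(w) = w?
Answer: -173288/195 ≈ -888.66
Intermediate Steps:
O = 360 (O = -24*(-3)*5 = 72*5 = 360)
Y(Q, B) = 2 + Q² (Y(Q, B) = 2 + Q*Q = 2 + Q²)
G = -758/195 (G = -28*1/13 + 52*(-1/30) = -28/13 - 26/15 = -758/195 ≈ -3.8872)
(98 + Y(-6, -8))*G - O = (98 + (2 + (-6)²))*(-758/195) - 1*360 = (98 + (2 + 36))*(-758/195) - 360 = (98 + 38)*(-758/195) - 360 = 136*(-758/195) - 360 = -103088/195 - 360 = -173288/195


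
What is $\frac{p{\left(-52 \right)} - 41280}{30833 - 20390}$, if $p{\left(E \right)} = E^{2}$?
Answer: $- \frac{38576}{10443} \approx -3.694$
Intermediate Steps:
$\frac{p{\left(-52 \right)} - 41280}{30833 - 20390} = \frac{\left(-52\right)^{2} - 41280}{30833 - 20390} = \frac{2704 - 41280}{10443} = \left(-38576\right) \frac{1}{10443} = - \frac{38576}{10443}$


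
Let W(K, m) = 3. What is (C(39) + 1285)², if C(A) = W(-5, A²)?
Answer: 1658944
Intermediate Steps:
C(A) = 3
(C(39) + 1285)² = (3 + 1285)² = 1288² = 1658944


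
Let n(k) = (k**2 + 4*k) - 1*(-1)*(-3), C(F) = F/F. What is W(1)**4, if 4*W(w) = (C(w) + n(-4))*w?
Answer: 1/16 ≈ 0.062500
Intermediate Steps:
C(F) = 1
n(k) = -3 + k**2 + 4*k (n(k) = (k**2 + 4*k) + 1*(-3) = (k**2 + 4*k) - 3 = -3 + k**2 + 4*k)
W(w) = -w/2 (W(w) = ((1 + (-3 + (-4)**2 + 4*(-4)))*w)/4 = ((1 + (-3 + 16 - 16))*w)/4 = ((1 - 3)*w)/4 = (-2*w)/4 = -w/2)
W(1)**4 = (-1/2*1)**4 = (-1/2)**4 = 1/16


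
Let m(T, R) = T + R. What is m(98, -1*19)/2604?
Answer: 79/2604 ≈ 0.030338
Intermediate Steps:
m(T, R) = R + T
m(98, -1*19)/2604 = (-1*19 + 98)/2604 = (-19 + 98)*(1/2604) = 79*(1/2604) = 79/2604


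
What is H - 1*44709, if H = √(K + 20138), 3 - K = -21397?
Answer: -44709 + √41538 ≈ -44505.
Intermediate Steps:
K = 21400 (K = 3 - 1*(-21397) = 3 + 21397 = 21400)
H = √41538 (H = √(21400 + 20138) = √41538 ≈ 203.81)
H - 1*44709 = √41538 - 1*44709 = √41538 - 44709 = -44709 + √41538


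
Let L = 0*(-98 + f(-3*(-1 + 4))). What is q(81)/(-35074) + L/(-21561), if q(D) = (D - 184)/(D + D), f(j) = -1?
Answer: 103/5681988 ≈ 1.8127e-5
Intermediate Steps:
q(D) = (-184 + D)/(2*D) (q(D) = (-184 + D)/((2*D)) = (-184 + D)*(1/(2*D)) = (-184 + D)/(2*D))
L = 0 (L = 0*(-98 - 1) = 0*(-99) = 0)
q(81)/(-35074) + L/(-21561) = ((1/2)*(-184 + 81)/81)/(-35074) + 0/(-21561) = ((1/2)*(1/81)*(-103))*(-1/35074) + 0*(-1/21561) = -103/162*(-1/35074) + 0 = 103/5681988 + 0 = 103/5681988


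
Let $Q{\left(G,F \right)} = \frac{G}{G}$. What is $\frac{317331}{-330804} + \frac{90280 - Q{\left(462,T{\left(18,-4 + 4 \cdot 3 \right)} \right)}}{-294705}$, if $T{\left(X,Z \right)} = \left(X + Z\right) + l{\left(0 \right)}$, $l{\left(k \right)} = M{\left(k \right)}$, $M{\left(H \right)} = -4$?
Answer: $- \frac{169250599}{133730580} \approx -1.2656$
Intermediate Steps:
$l{\left(k \right)} = -4$
$T{\left(X,Z \right)} = -4 + X + Z$ ($T{\left(X,Z \right)} = \left(X + Z\right) - 4 = -4 + X + Z$)
$Q{\left(G,F \right)} = 1$
$\frac{317331}{-330804} + \frac{90280 - Q{\left(462,T{\left(18,-4 + 4 \cdot 3 \right)} \right)}}{-294705} = \frac{317331}{-330804} + \frac{90280 - 1}{-294705} = 317331 \left(- \frac{1}{330804}\right) + \left(90280 - 1\right) \left(- \frac{1}{294705}\right) = - \frac{11753}{12252} + 90279 \left(- \frac{1}{294705}\right) = - \frac{11753}{12252} - \frac{10031}{32745} = - \frac{169250599}{133730580}$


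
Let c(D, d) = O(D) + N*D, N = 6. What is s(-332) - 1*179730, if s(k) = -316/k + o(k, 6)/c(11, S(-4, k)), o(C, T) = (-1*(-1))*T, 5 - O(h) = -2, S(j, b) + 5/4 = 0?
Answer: -1088977805/6059 ≈ -1.7973e+5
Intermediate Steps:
S(j, b) = -5/4 (S(j, b) = -5/4 + 0 = -5/4)
O(h) = 7 (O(h) = 5 - 1*(-2) = 5 + 2 = 7)
o(C, T) = T (o(C, T) = 1*T = T)
c(D, d) = 7 + 6*D
s(k) = 6/73 - 316/k (s(k) = -316/k + 6/(7 + 6*11) = -316/k + 6/(7 + 66) = -316/k + 6/73 = 6/73 - 316/k)
s(-332) - 1*179730 = (6/73 - 316/(-332)) - 1*179730 = (6/73 - 316*(-1/332)) - 179730 = (6/73 + 79/83) - 179730 = 6265/6059 - 179730 = -1088977805/6059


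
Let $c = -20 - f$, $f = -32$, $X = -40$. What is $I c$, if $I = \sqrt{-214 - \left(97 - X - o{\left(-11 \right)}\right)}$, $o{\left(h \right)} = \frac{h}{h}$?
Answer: $60 i \sqrt{14} \approx 224.5 i$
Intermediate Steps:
$o{\left(h \right)} = 1$
$c = 12$ ($c = -20 - -32 = -20 + 32 = 12$)
$I = 5 i \sqrt{14}$ ($I = \sqrt{-214 + \left(\left(-40 + 1\right) - 97\right)} = \sqrt{-214 - 136} = \sqrt{-350} = 5 i \sqrt{14} \approx 18.708 i$)
$I c = 5 i \sqrt{14} \cdot 12 = 60 i \sqrt{14}$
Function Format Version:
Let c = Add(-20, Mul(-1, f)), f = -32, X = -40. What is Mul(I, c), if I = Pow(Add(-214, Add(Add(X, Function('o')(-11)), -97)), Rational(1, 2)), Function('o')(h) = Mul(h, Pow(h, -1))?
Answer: Mul(60, I, Pow(14, Rational(1, 2))) ≈ Mul(224.50, I)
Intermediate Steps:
Function('o')(h) = 1
c = 12 (c = Add(-20, Mul(-1, -32)) = Add(-20, 32) = 12)
I = Mul(5, I, Pow(14, Rational(1, 2))) (I = Pow(Add(-214, Add(Add(-40, 1), -97)), Rational(1, 2)) = Pow(Add(-214, Add(-39, -97)), Rational(1, 2)) = Pow(Add(-214, -136), Rational(1, 2)) = Pow(-350, Rational(1, 2)) = Mul(5, I, Pow(14, Rational(1, 2))) ≈ Mul(18.708, I))
Mul(I, c) = Mul(Mul(5, I, Pow(14, Rational(1, 2))), 12) = Mul(60, I, Pow(14, Rational(1, 2)))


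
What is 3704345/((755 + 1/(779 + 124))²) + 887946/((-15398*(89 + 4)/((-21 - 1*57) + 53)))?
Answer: 2440586610433128145/110934515607815764 ≈ 22.000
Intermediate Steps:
3704345/((755 + 1/(779 + 124))²) + 887946/((-15398*(89 + 4)/((-21 - 1*57) + 53))) = 3704345/((755 + 1/903)²) + 887946/((-1432014/((-21 - 57) + 53))) = 3704345/((755 + 1/903)²) + 887946/((-1432014/(-78 + 53))) = 3704345/((681766/903)²) + 887946/((-1432014/(-25))) = 3704345/(464804878756/815409) + 887946/((-1432014*(-1)/25)) = 3704345*(815409/464804878756) + 887946/((-15398*(-93/25))) = 3020556252105/464804878756 + 887946/(1432014/25) = 3020556252105/464804878756 + 887946*(25/1432014) = 3020556252105/464804878756 + 3699775/238669 = 2440586610433128145/110934515607815764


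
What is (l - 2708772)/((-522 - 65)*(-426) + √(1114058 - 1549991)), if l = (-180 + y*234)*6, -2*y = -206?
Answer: -71274338320/6947937753 + 855080*I*√48437/6947937753 ≈ -10.258 + 0.027086*I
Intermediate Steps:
y = 103 (y = -½*(-206) = 103)
l = 143532 (l = (-180 + 103*234)*6 = (-180 + 24102)*6 = 23922*6 = 143532)
(l - 2708772)/((-522 - 65)*(-426) + √(1114058 - 1549991)) = (143532 - 2708772)/((-522 - 65)*(-426) + √(1114058 - 1549991)) = -2565240/(-587*(-426) + √(-435933)) = -2565240/(250062 + 3*I*√48437)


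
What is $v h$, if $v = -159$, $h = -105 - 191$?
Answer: $47064$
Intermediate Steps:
$h = -296$
$v h = \left(-159\right) \left(-296\right) = 47064$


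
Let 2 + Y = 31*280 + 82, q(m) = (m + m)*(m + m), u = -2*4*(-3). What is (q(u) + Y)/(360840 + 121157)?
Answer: 11064/481997 ≈ 0.022954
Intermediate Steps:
u = 24 (u = -8*(-3) = 24)
q(m) = 4*m**2 (q(m) = (2*m)*(2*m) = 4*m**2)
Y = 8760 (Y = -2 + (31*280 + 82) = -2 + (8680 + 82) = -2 + 8762 = 8760)
(q(u) + Y)/(360840 + 121157) = (4*24**2 + 8760)/(360840 + 121157) = (4*576 + 8760)/481997 = (2304 + 8760)*(1/481997) = 11064*(1/481997) = 11064/481997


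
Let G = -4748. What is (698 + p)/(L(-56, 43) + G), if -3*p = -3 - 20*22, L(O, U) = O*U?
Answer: -2537/21468 ≈ -0.11818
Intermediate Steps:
p = 443/3 (p = -(-3 - 20*22)/3 = -(-3 - 440)/3 = -1/3*(-443) = 443/3 ≈ 147.67)
(698 + p)/(L(-56, 43) + G) = (698 + 443/3)/(-56*43 - 4748) = 2537/(3*(-2408 - 4748)) = (2537/3)/(-7156) = (2537/3)*(-1/7156) = -2537/21468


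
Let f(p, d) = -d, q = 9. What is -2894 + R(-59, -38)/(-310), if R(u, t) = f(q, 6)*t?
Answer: -448684/155 ≈ -2894.7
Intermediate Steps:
R(u, t) = -6*t (R(u, t) = (-1*6)*t = -6*t)
-2894 + R(-59, -38)/(-310) = -2894 - 6*(-38)/(-310) = -2894 + 228*(-1/310) = -2894 - 114/155 = -448684/155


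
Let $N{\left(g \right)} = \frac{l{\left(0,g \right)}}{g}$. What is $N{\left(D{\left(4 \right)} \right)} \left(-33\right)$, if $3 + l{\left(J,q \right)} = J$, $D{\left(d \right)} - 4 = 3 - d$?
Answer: $33$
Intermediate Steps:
$D{\left(d \right)} = 7 - d$ ($D{\left(d \right)} = 4 - \left(-3 + d\right) = 7 - d$)
$l{\left(J,q \right)} = -3 + J$
$N{\left(g \right)} = - \frac{3}{g}$ ($N{\left(g \right)} = \frac{-3 + 0}{g} = - \frac{3}{g}$)
$N{\left(D{\left(4 \right)} \right)} \left(-33\right) = - \frac{3}{7 - 4} \left(-33\right) = - \frac{3}{3} \left(-33\right) = \left(-3\right) \frac{1}{3} \left(-33\right) = \left(-1\right) \left(-33\right) = 33$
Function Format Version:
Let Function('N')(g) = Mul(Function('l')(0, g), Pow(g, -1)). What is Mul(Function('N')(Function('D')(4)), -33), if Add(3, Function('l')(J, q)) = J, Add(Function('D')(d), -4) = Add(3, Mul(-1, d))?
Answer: 33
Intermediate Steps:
Function('D')(d) = Add(7, Mul(-1, d)) (Function('D')(d) = Add(4, Add(3, Mul(-1, d))) = Add(7, Mul(-1, d)))
Function('l')(J, q) = Add(-3, J)
Function('N')(g) = Mul(-3, Pow(g, -1)) (Function('N')(g) = Mul(Add(-3, 0), Pow(g, -1)) = Mul(-3, Pow(g, -1)))
Mul(Function('N')(Function('D')(4)), -33) = Mul(Mul(-3, Pow(Add(7, Mul(-1, 4)), -1)), -33) = Mul(Mul(-3, Pow(Add(7, -4), -1)), -33) = Mul(Mul(-3, Pow(3, -1)), -33) = Mul(Mul(-3, Rational(1, 3)), -33) = Mul(-1, -33) = 33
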